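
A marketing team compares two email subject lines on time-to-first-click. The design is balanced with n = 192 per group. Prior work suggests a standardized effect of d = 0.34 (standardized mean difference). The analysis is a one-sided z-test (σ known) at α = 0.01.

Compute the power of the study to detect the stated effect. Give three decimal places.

Noncentrality parameter: δ = d·√(n/2) = 0.34 × √(192/2) = 3.3313
One-sided α = 0.01 → critical value z_{0.01} = 2.326.
Power = P(Z > 2.326 − δ) = Φ(1.005) = 0.8425.

Power ≈ 0.843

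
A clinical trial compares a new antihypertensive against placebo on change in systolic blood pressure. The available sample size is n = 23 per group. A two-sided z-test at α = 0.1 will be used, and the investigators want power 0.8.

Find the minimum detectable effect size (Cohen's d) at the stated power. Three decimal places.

d ≈ 0.733

Required noncentrality: δ = z_{0.05} + z_{0.20} = 1.645 + 0.842 = 2.486.
(Lower-tail contribution to power is negligible for δ > 0.)
δ = d·√(n/2) ⇒ d = δ/√(n/2) = 2.486/√(23/2) = 0.7332.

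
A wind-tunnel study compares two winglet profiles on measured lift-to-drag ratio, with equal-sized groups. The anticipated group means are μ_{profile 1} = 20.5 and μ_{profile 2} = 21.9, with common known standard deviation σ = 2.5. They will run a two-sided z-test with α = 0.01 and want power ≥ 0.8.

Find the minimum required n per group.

Standardized effect: d = |μ_{profile 1} − μ_{profile 2}| / σ = |20.5 − 21.9| / 2.5 = 0.5600
Set Φ(δ − 2.576) = 0.8; then δ − 2.576 = Φ⁻¹(0.8) = 0.842, giving δ = 3.417.
(The Φ(−δ − z_{α/2}) term is vanishingly small for δ > 0 and is dropped in the standard sample-size formula.)
δ = d·√(n/2) ⇒ n = 2(δ/d)² = 2 × (3.417 / 0.5600)² = 74.48.
Rounding up, n = 75 per group.

n = 75 per group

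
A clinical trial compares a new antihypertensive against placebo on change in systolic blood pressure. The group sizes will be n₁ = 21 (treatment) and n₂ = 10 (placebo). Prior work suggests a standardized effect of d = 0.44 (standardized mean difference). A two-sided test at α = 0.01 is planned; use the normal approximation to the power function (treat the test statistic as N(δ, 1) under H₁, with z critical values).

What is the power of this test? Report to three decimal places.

Noncentrality parameter: δ = d / √(1/n₁ + 1/n₂) = 0.44 / √(1/21 + 1/10) = 1.1452
Two-sided α = 0.01 → critical value z_{0.005} = 2.576.
Power = Φ(δ − 2.576) + Φ(−δ − 2.576) = Φ(-1.431) + Φ(-3.721) = 0.0763 + 0.0001 = 0.0764.

Power ≈ 0.076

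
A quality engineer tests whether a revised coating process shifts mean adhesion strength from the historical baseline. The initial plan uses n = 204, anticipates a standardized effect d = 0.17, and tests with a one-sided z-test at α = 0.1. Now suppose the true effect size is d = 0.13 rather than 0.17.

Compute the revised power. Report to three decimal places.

Power ≈ 0.717

With d = 0.13: δ = d·√n = 0.13 × √204 = 1.8568. Critical value z_{0.1} = 1.282.
Revised power = Φ(δ − 1.282) = Φ(0.575) = 0.7174.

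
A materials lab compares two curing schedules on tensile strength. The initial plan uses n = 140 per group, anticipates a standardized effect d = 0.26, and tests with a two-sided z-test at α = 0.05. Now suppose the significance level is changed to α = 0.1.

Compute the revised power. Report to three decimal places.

δ = d·√(n/2) = 0.26 × √(140/2) = 2.1753 (unchanged). New critical value: z_{0.05} = 1.645.
Revised power = Φ(δ − 1.645) + Φ(−δ − 1.645) = Φ(0.530) + Φ(-3.820) = 0.7021 + 0.0001 = 0.7022.

Power ≈ 0.702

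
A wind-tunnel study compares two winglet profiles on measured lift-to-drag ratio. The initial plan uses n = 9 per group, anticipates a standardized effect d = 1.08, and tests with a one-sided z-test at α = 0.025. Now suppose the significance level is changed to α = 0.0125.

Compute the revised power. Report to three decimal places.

δ = d·√(n/2) = 1.08 × √(9/2) = 2.2910 (unchanged). New critical value: z_{0.0125} = 2.241.
Revised power = Φ(δ − 2.241) = Φ(0.050) = 0.5198.

Power ≈ 0.520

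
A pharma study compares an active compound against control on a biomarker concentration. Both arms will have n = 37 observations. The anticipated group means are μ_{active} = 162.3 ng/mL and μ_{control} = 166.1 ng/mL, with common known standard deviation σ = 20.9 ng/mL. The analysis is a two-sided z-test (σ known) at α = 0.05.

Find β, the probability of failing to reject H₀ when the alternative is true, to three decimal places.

Standardized effect: d = |μ_{active} − μ_{control}| / σ = |162.3 − 166.1| / 20.9 = 0.1818
Noncentrality parameter: δ = d·√(n/2) = 0.1818 × √(37/2) = 0.7820
Critical value for a two-sided test at α = 0.05: z_{α/2} = 1.960.
Power = Φ(δ − 1.960) + Φ(−δ − 1.960) = Φ(-1.178) + Φ(-2.742) = 0.1194 + 0.0031 = 0.1225.
Type II error: β = 1 − power = 1 − 0.1225 = 0.8775.

β ≈ 0.878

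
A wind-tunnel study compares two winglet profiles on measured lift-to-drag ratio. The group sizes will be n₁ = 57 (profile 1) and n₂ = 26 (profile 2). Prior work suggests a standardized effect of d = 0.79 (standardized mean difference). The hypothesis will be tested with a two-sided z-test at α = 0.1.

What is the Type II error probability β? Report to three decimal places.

Noncentrality parameter: δ = d / √(1/n₁ + 1/n₂) = 0.79 / √(1/57 + 1/26) = 3.3382
Two-sided α = 0.1 → critical value z_{0.05} = 1.645.
Power = Φ(δ − 1.645) + Φ(−δ − 1.645) = Φ(1.693) + Φ(-4.983) = 0.9548 + 0.0000 = 0.9548.
Type II error: β = 1 − power = 1 − 0.9548 = 0.0452.

β ≈ 0.045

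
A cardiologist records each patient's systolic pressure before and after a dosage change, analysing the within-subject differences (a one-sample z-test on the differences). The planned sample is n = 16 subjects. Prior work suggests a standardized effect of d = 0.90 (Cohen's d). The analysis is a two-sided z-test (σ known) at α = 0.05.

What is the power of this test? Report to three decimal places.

Noncentrality parameter: δ = d·√n = 0.90 × √16 = 3.6000
Critical value for a two-sided test at α = 0.05: z_{α/2} = 1.960.
Power = Φ(δ − 1.960) + Φ(−δ − 1.960) = Φ(1.640) + Φ(-5.560) = 0.9495 + 0.0000 = 0.9495.

Power ≈ 0.950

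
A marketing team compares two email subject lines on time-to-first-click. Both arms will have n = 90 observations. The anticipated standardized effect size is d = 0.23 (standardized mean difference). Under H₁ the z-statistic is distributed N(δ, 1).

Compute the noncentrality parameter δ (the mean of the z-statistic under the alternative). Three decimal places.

δ ≈ 1.543

The noncentrality parameter scales effect size by the design's sample-size factor: δ = d·√(n/2) = 0.23 × √(90/2) = 1.5429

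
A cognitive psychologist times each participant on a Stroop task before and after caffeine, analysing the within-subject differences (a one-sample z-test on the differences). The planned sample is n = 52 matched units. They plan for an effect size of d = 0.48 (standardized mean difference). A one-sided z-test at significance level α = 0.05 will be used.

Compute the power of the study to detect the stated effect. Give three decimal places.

Power ≈ 0.965

Noncentrality parameter: δ = d·√n = 0.48 × √52 = 3.4613
One-sided α = 0.05 → critical value z_{0.05} = 1.645.
Power = Φ(δ − 1.645) = Φ(1.816) = 0.9654.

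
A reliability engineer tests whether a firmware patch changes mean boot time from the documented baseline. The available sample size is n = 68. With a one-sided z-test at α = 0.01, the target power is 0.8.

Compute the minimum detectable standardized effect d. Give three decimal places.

d ≈ 0.384

Required noncentrality: δ = z_{0.01} + z_{0.20} = 2.326 + 0.842 = 3.168.
δ = d·√n ⇒ d = δ/√n = 3.168/√68 = 0.3842.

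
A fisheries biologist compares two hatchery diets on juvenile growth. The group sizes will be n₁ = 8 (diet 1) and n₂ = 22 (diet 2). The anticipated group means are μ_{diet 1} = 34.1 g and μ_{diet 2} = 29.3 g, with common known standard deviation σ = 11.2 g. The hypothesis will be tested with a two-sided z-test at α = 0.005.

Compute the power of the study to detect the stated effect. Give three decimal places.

Power ≈ 0.039

Standardized effect: d = |μ_{diet 1} − μ_{diet 2}| / σ = |34.1 − 29.3| / 11.2 = 0.4286
Noncentrality parameter: δ = d / √(1/n₁ + 1/n₂) = 0.4286 / √(1/8 + 1/22) = 1.0381
Two-sided α = 0.005 → critical value z_{0.0025} = 2.807.
Power = Φ(δ − 2.807) + Φ(−δ − 2.807) = Φ(-1.769) + Φ(-3.845) = 0.0384 + 0.0001 = 0.0385.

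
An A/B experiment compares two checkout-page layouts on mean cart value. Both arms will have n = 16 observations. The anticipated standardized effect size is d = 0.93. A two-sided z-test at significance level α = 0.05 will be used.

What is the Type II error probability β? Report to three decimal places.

Noncentrality parameter: λ = d·√(n/2) = 0.93 × √(16/2) = 2.6304
Critical value for a two-sided test at α = 0.05: z_{α/2} = 1.960.
Power = Φ(λ − 1.960) + Φ(−λ − 1.960) = Φ(0.670) + Φ(-4.590) = 0.7487 + 0.0000 = 0.7487.
Type II error: β = 1 − power = 1 − 0.7487 = 0.2513.

β ≈ 0.251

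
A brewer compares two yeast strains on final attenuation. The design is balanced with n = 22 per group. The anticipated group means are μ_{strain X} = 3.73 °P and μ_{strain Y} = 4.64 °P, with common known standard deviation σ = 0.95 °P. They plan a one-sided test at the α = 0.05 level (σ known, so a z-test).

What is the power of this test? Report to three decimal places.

Standardized effect: d = |μ_{strain X} − μ_{strain Y}| / σ = |3.73 − 4.64| / 0.95 = 0.9579
Noncentrality parameter: δ = d·√(n/2) = 0.9579 × √(22/2) = 3.1770
One-sided α = 0.05 → critical value z_{0.05} = 1.645.
Power = P(Z > 1.645 − δ) = Φ(1.532) = 0.9373.

Power ≈ 0.937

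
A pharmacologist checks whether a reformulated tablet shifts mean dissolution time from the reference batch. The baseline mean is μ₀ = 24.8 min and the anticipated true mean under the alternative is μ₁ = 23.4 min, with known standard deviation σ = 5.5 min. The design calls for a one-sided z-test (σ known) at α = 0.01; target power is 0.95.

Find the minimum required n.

Standardized effect: d = |μ₁ − μ₀| / σ = |23.4 − 24.8| / 5.5 = 0.2545
For power 0.95 need Φ(δ − z_{0.01}) = 0.95, so δ = z_{0.01} + z_{0.05} = 2.326 + 1.645 = 3.971.
δ = d·√n ⇒ n = (δ/d)² = (3.971 / 0.2545)² = 243.40.
Rounding up, n = 244.

n = 244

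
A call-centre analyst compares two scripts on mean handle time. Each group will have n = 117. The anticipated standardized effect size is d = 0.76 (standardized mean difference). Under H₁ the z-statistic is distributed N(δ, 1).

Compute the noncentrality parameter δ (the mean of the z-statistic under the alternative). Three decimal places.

δ = d·√(n/2) = 0.76 × √(117/2) = 5.8129

δ ≈ 5.813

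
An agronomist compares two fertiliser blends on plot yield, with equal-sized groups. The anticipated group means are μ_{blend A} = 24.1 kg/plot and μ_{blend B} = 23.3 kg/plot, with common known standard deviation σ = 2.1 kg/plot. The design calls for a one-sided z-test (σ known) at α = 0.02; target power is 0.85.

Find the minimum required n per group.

Standardized effect: d = |μ_{blend A} − μ_{blend B}| / σ = |24.1 − 23.3| / 2.1 = 0.3810
Set Φ(δ − 2.054) = 0.85; then δ − 2.054 = Φ⁻¹(0.85) = 1.036, giving δ = 3.090.
δ = d·√(n/2) ⇒ n = 2(δ/d)² = 2 × (3.090 / 0.3810)² = 131.60.
Round up to the next whole unit.

n = 132 per group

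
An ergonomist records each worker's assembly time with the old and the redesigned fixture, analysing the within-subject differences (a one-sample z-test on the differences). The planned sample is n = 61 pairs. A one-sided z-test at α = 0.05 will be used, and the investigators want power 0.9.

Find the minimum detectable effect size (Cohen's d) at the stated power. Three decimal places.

Required noncentrality: δ = z_{0.05} + z_{0.10} = 1.645 + 1.282 = 2.926.
δ = d·√n ⇒ d = δ/√n = 2.926/√61 = 0.3747.

d ≈ 0.375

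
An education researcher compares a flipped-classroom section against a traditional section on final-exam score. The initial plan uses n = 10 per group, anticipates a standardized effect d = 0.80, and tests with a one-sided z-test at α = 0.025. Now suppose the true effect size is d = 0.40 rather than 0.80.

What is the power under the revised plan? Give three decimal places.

Power ≈ 0.143

With d = 0.40: δ = d·√(n/2) = 0.40 × √(10/2) = 0.8944. Critical value z_{0.025} = 1.960.
Revised power = Φ(δ − 1.960) = Φ(-1.066) = 0.1433.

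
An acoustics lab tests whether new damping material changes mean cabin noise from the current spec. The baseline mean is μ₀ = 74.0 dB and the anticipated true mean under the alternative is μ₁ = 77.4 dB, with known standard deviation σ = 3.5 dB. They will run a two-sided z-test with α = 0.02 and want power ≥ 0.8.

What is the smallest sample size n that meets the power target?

n = 11

Standardized effect: d = |μ₁ − μ₀| / σ = |77.4 − 74.0| / 3.5 = 0.9714
Set Φ(δ − 2.326) = 0.8; then δ − 2.326 = Φ⁻¹(0.8) = 0.842, giving δ = 3.168.
(Ignoring the negligible lower-tail rejection probability gives the usual closed-form inversion.)
δ = d·√n ⇒ n = (δ/d)² = (3.168 / 0.9714)² = 10.64.
Rounding up, n = 11.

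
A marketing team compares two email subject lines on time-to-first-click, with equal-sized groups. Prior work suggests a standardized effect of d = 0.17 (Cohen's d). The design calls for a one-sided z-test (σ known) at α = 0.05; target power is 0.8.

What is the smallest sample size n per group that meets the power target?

Set Φ(δ − 1.645) = 0.8; then δ − 1.645 = Φ⁻¹(0.8) = 0.842, giving δ = 2.486.
δ = d·√(n/2) ⇒ n = 2(δ/d)² = 2 × (2.486 / 0.17)² = 427.86.
Round up to the next whole unit.

n = 428 per group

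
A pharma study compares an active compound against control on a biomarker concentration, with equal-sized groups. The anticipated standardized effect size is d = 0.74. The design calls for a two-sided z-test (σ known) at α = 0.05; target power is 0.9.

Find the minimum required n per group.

n = 39 per group

For power 0.9 need Φ(δ − z_{0.025}) = 0.9, so δ = z_{0.025} + z_{0.10} = 1.960 + 1.282 = 3.242.
(For δ > 0 the lower-tail rejection region contributes negligibly to power, so the one-term inversion is standard.)
δ = d·√(n/2) ⇒ n = 2(δ/d)² = 2 × (3.242 / 0.74)² = 38.38.
Round up to the next whole unit.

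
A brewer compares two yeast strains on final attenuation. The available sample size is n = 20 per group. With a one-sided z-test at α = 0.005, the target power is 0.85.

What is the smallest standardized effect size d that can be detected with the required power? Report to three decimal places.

Need Φ(δ − 2.576) = 0.85, so δ = 2.576 + 1.036 = 3.612.
δ = d·√(n/2) ⇒ d = δ/√(n/2) = 3.612/√(20/2) = 1.1423.

d ≈ 1.142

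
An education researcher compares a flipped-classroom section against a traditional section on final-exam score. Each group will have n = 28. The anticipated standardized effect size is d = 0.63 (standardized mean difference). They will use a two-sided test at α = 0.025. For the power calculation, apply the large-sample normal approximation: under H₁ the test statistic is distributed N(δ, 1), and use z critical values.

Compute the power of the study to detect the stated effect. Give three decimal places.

Power ≈ 0.546

Noncentrality parameter: δ = d·√(n/2) = 0.63 × √(28/2) = 2.3572
Critical value for a two-sided test at α = 0.025: z_{α/2} = 2.241.
Power = Φ(δ − 2.241) + Φ(−δ − 2.241) = Φ(0.116) + Φ(-4.599) = 0.5461 + 0.0000 = 0.5461.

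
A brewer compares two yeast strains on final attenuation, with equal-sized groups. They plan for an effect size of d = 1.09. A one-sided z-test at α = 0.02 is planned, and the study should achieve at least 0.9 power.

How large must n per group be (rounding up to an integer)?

Set Φ(δ − 2.054) = 0.9; then δ − 2.054 = Φ⁻¹(0.9) = 1.282, giving δ = 3.335.
δ = d·√(n/2) ⇒ n = 2(δ/d)² = 2 × (3.335 / 1.09)² = 18.73.
Round up to the next whole unit.

n = 19 per group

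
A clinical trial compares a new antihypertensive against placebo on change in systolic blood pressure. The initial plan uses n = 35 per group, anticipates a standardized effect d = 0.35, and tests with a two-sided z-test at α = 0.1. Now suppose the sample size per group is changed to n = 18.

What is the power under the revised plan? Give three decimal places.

With n = 18 per group: δ = d·√(n/2) = 0.35 × √(18/2) = 1.0500. Critical value z_{0.05} = 1.645.
Revised power = Φ(δ − 1.645) + Φ(−δ − 1.645) = Φ(-0.595) + Φ(-2.695) = 0.2760 + 0.0035 = 0.2795.

Power ≈ 0.279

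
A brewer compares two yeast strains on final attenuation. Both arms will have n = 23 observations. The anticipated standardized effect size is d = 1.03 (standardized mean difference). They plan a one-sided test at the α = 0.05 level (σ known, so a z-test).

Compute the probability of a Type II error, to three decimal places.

β ≈ 0.032

Noncentrality parameter: δ = d·√(n/2) = 1.03 × √(23/2) = 3.4929
One-sided α = 0.05 → critical value z_{0.05} = 1.645.
Power = Φ(δ − 1.645) = Φ(1.848) = 0.9677.
Type II error: β = 1 − power = 1 − 0.9677 = 0.0323.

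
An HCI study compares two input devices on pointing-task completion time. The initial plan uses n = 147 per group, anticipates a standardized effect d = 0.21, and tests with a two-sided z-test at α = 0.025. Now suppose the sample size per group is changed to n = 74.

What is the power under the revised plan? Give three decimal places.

Power ≈ 0.168

With n = 74 per group: δ = d·√(n/2) = 0.21 × √(74/2) = 1.2774. Critical value z_{0.0125} = 2.241.
Revised power = Φ(δ − 2.241) + Φ(−δ − 2.241) = Φ(-0.964) + Φ(-3.519) = 0.1675 + 0.0002 = 0.1677.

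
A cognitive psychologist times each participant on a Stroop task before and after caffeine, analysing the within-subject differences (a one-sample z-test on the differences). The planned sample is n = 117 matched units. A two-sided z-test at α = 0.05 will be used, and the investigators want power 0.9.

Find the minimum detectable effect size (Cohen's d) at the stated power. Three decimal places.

d ≈ 0.300

Required noncentrality: δ = z_{0.025} + z_{0.10} = 1.960 + 1.282 = 3.242.
(Lower-tail contribution to power is negligible for δ > 0.)
δ = d·√n ⇒ d = δ/√n = 3.242/√117 = 0.2997.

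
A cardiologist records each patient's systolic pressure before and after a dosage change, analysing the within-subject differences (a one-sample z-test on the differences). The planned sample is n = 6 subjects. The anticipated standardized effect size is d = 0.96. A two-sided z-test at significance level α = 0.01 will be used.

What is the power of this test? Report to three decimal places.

Noncentrality parameter: δ = d·√n = 0.96 × √6 = 2.3515
Two-sided α = 0.01 → critical value z_{0.005} = 2.576.
Power = Φ(δ − 2.576) + Φ(−δ − 2.576) = Φ(-0.224) + Φ(-4.927) = 0.4113 + 0.0000 = 0.4113.

Power ≈ 0.411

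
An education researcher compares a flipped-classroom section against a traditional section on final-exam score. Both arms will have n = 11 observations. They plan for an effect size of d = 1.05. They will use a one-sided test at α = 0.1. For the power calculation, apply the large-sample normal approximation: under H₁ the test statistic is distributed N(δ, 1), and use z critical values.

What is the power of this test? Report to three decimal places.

Power ≈ 0.881

Noncentrality parameter: δ = d·√(n/2) = 1.05 × √(11/2) = 2.4625
Critical value for a one-sided test at α = 0.1: z_α = 1.282.
Power = P(Z > 1.282 − δ) = Φ(1.181) = 0.8812.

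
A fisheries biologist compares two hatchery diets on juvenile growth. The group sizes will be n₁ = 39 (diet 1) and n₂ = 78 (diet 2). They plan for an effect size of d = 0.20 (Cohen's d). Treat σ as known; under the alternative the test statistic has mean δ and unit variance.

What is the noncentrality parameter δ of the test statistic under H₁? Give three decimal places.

δ ≈ 1.020

The noncentrality parameter scales effect size by the design's sample-size factor: δ = d / √(1/n₁ + 1/n₂) = 0.20 / √(1/39 + 1/78) = 1.0198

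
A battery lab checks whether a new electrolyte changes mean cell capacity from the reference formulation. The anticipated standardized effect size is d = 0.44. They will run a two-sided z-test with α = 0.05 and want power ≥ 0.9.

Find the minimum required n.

n = 55

Set Φ(δ − 1.960) = 0.9; then δ − 1.960 = Φ⁻¹(0.9) = 1.282, giving δ = 3.242.
(The Φ(−δ − z_{α/2}) term is vanishingly small for δ > 0 and is dropped in the standard sample-size formula.)
δ = d·√n ⇒ n = (δ/d)² = (3.242 / 0.44)² = 54.27.
Rounding up, n = 55.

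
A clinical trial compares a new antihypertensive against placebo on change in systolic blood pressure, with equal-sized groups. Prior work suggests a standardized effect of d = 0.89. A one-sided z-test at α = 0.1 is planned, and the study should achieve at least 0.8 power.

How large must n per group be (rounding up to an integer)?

n = 12 per group

For power 0.8 need Φ(δ − z_{0.1}) = 0.8, so δ = z_{0.1} + z_{0.20} = 1.282 + 0.842 = 2.123.
δ = d·√(n/2) ⇒ n = 2(δ/d)² = 2 × (2.123 / 0.89)² = 11.38.
Round up to the next whole unit.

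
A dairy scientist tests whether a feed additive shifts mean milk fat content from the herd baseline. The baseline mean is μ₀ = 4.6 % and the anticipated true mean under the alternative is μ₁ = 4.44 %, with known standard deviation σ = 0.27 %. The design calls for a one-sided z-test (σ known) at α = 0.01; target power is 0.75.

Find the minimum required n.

Standardized effect: d = |μ₁ − μ₀| / σ = |4.44 − 4.6| / 0.27 = 0.5926
Set Φ(δ − 2.326) = 0.75; then δ − 2.326 = Φ⁻¹(0.75) = 0.674, giving δ = 3.001.
δ = d·√n ⇒ n = (δ/d)² = (3.001 / 0.5926)² = 25.64.
Rounding up, n = 26.

n = 26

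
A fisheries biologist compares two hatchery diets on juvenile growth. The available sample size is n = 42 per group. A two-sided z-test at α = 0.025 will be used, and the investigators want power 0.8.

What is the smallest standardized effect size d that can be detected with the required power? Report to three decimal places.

Need Φ(δ − 2.241) = 0.8, so δ = 2.241 + 0.842 = 3.083.
(Lower-tail contribution to power is negligible for δ > 0.)
δ = d·√(n/2) ⇒ d = δ/√(n/2) = 3.083/√(42/2) = 0.6728.

d ≈ 0.673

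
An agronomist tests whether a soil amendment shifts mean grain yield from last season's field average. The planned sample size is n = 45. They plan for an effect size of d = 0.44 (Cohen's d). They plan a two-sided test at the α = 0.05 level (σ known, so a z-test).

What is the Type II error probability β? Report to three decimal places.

β ≈ 0.161

Noncentrality parameter: δ = d·√n = 0.44 × √45 = 2.9516
Two-sided α = 0.05 → critical value z_{0.025} = 1.960.
Power = Φ(δ − 1.960) + Φ(−δ − 1.960) = Φ(0.992) + Φ(-4.912) = 0.8393 + 0.0000 = 0.8393.
Type II error: β = 1 − power = 1 − 0.8393 = 0.1607.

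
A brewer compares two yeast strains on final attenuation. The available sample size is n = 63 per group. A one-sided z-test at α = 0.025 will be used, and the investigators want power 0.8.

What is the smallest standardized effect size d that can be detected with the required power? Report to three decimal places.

Required noncentrality: δ = z_{0.025} + z_{0.20} = 1.960 + 0.842 = 2.802.
δ = d·√(n/2) ⇒ d = δ/√(n/2) = 2.802/√(63/2) = 0.4992.

d ≈ 0.499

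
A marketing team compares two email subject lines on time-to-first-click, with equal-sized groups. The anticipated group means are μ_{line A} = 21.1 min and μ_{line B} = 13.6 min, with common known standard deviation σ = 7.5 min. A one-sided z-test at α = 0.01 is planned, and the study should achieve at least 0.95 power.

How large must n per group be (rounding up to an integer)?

n = 32 per group

Standardized effect: d = |μ_{line A} − μ_{line B}| / σ = |21.1 − 13.6| / 7.5 = 1.0000
For power 0.95 need Φ(δ − z_{0.01}) = 0.95, so δ = z_{0.01} + z_{0.05} = 2.326 + 1.645 = 3.971.
δ = d·√(n/2) ⇒ n = 2(δ/d)² = 2 × (3.971 / 1.0000)² = 31.54.
Round up to the next whole unit.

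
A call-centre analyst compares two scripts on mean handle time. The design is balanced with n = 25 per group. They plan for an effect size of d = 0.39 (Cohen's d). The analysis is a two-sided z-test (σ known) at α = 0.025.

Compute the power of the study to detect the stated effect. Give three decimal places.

Power ≈ 0.194

Noncentrality parameter: δ = d·√(n/2) = 0.39 × √(25/2) = 1.3789
Critical value for a two-sided test at α = 0.025: z_{α/2} = 2.241.
Power = Φ(δ − 2.241) + Φ(−δ − 2.241) = Φ(-0.863) + Φ(-3.620) = 0.1942 + 0.0001 = 0.1943.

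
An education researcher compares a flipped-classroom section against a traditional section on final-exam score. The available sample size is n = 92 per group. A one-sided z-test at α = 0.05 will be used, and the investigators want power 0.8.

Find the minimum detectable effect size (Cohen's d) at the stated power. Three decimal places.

d ≈ 0.367

Need Φ(δ − 1.645) = 0.8, so δ = 1.645 + 0.842 = 2.486.
δ = d·√(n/2) ⇒ d = δ/√(n/2) = 2.486/√(92/2) = 0.3666.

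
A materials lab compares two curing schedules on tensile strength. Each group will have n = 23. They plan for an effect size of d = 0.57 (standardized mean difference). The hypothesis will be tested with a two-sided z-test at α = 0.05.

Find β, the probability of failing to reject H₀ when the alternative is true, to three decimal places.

β ≈ 0.511

Noncentrality parameter: δ = d·√(n/2) = 0.57 × √(23/2) = 1.9330
Two-sided α = 0.05 → critical value z_{0.025} = 1.960.
Power = Φ(δ − 1.960) + Φ(−δ − 1.960) = Φ(-0.027) + Φ(-3.893) = 0.4892 + 0.0000 = 0.4893.
Type II error: β = 1 − power = 1 − 0.4893 = 0.5107.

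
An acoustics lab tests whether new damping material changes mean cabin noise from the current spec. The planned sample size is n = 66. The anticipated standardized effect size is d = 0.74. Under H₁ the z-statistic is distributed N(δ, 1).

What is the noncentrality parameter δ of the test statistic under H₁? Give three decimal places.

δ ≈ 6.012

δ = d·√n = 0.74 × √66 = 6.0118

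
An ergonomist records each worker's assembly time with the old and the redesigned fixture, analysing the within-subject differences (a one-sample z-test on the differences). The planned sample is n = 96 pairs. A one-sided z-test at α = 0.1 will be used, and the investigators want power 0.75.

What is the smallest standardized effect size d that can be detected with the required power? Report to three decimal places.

d ≈ 0.200

Required noncentrality: δ = z_{0.1} + z_{0.25} = 1.282 + 0.674 = 1.956.
δ = d·√n ⇒ d = δ/√n = 1.956/√96 = 0.1996.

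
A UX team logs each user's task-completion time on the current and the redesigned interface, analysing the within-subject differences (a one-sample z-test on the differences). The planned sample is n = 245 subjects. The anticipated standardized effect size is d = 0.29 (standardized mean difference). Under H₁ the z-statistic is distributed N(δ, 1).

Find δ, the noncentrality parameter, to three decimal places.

δ ≈ 4.539

The noncentrality parameter scales effect size by the design's sample-size factor: δ = d·√n = 0.29 × √245 = 4.5392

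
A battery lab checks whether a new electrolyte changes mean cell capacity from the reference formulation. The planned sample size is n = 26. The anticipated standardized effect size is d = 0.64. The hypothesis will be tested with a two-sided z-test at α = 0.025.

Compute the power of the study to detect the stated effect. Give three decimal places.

Noncentrality parameter: δ = d·√n = 0.64 × √26 = 3.2634
Critical value for a two-sided test at α = 0.025: z_{α/2} = 2.241.
Power = Φ(δ − 2.241) + Φ(−δ − 2.241) = Φ(1.022) + Φ(-5.505) = 0.8466 + 0.0000 = 0.8466.

Power ≈ 0.847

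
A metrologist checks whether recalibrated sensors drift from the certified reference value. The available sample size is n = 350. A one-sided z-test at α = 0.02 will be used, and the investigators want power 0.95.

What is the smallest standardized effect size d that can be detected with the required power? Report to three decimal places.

d ≈ 0.198

Need Φ(δ − 2.054) = 0.95, so δ = 2.054 + 1.645 = 3.699.
δ = d·√n ⇒ d = δ/√n = 3.699/√350 = 0.1977.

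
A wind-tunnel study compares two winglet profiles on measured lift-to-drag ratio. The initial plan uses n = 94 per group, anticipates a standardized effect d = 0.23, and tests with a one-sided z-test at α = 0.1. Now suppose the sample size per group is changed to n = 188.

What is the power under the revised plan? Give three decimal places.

With n = 188 per group: δ = d·√(n/2) = 0.23 × √(188/2) = 2.2299. Critical value z_{0.1} = 1.282.
Revised power = P(Z > 1.282 − δ) = Φ(0.948) = 0.8285.

Power ≈ 0.829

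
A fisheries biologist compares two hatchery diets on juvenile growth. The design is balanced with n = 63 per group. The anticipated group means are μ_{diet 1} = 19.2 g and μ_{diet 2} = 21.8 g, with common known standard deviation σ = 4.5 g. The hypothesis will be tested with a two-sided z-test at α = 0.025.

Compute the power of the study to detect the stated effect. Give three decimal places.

Power ≈ 0.842

Standardized effect: d = |μ_{diet 1} − μ_{diet 2}| / σ = |19.2 − 21.8| / 4.5 = 0.5778
Noncentrality parameter: δ = d·√(n/2) = 0.5778 × √(63/2) = 3.2428
Two-sided α = 0.025 → critical value z_{0.0125} = 2.241.
Power = Φ(δ − 2.241) + Φ(−δ − 2.241) = Φ(1.001) + Φ(-5.484) = 0.8417 + 0.0000 = 0.8417.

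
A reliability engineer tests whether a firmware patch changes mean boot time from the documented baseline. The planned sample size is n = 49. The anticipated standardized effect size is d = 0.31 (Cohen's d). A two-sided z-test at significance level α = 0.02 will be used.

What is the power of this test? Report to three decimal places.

Noncentrality parameter: δ = d·√n = 0.31 × √49 = 2.1700
Critical value for a two-sided test at α = 0.02: z_{α/2} = 2.326.
Power = Φ(δ − 2.326) + Φ(−δ − 2.326) = Φ(-0.156) + Φ(-4.496) = 0.4379 + 0.0000 = 0.4379.

Power ≈ 0.438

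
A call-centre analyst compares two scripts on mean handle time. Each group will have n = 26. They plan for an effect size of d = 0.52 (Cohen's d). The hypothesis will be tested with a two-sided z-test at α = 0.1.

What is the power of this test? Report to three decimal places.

Noncentrality parameter: δ = d·√(n/2) = 0.52 × √(26/2) = 1.8749
Two-sided α = 0.1 → critical value z_{0.05} = 1.645.
Power = Φ(δ − 1.645) + Φ(−δ − 1.645) = Φ(0.230) + Φ(-3.520) = 0.5910 + 0.0002 = 0.5912.

Power ≈ 0.591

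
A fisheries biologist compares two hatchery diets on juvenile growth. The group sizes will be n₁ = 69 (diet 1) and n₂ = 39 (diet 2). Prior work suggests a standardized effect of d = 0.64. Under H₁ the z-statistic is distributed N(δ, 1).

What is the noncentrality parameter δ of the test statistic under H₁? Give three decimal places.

δ ≈ 3.195

The noncentrality parameter scales effect size by the design's sample-size factor: δ = d / √(1/n₁ + 1/n₂) = 0.64 / √(1/69 + 1/39) = 3.1947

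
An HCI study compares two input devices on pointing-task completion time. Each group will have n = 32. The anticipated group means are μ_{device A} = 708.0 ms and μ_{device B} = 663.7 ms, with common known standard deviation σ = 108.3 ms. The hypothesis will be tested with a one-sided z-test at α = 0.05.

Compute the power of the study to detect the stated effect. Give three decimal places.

Power ≈ 0.497

Standardized effect: d = |μ_{device A} − μ_{device B}| / σ = |708.0 − 663.7| / 108.3 = 0.4090
Noncentrality parameter: δ = d·√(n/2) = 0.4090 × √(32/2) = 1.6362
One-sided α = 0.05 → critical value z_{0.05} = 1.645.
Power = Φ(δ − 1.645) = Φ(-0.009) = 0.4965.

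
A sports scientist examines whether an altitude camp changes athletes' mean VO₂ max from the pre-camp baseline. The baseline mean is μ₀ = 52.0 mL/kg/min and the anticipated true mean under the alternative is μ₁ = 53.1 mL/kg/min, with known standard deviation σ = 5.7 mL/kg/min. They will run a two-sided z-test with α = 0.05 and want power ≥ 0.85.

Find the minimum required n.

Standardized effect: d = |μ₁ − μ₀| / σ = |53.1 − 52.0| / 5.7 = 0.1930
Set Φ(δ − 1.960) = 0.85; then δ − 1.960 = Φ⁻¹(0.85) = 1.036, giving δ = 2.996.
(For δ > 0 the lower-tail rejection region contributes negligibly to power, so the one-term inversion is standard.)
δ = d·√n ⇒ n = (δ/d)² = (2.996 / 0.1930)² = 241.08.
Rounding up, n = 242.

n = 242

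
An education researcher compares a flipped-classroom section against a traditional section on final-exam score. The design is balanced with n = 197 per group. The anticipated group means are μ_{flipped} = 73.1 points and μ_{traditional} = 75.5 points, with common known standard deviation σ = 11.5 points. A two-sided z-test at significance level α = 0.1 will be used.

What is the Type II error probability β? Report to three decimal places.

Standardized effect: d = |μ_{flipped} − μ_{traditional}| / σ = |73.1 − 75.5| / 11.5 = 0.2087
Noncentrality parameter: δ = d·√(n/2) = 0.2087 × √(197/2) = 2.0712
Two-sided α = 0.1 → critical value z_{0.05} = 1.645.
Power = Φ(δ − 1.645) + Φ(−δ − 1.645) = Φ(0.426) + Φ(-3.716) = 0.6651 + 0.0001 = 0.6652.
Type II error: β = 1 − power = 1 − 0.6652 = 0.3348.

β ≈ 0.335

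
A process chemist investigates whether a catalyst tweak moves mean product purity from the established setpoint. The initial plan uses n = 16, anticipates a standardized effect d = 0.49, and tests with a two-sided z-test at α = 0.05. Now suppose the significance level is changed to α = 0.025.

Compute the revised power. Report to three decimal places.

δ = d·√n = 0.49 × √16 = 1.9600 (unchanged). New critical value: z_{0.0125} = 2.241.
Revised power = Φ(δ − 2.241) + Φ(−δ − 2.241) = Φ(-0.281) + Φ(-4.201) = 0.3892 + 0.0000 = 0.3892.

Power ≈ 0.389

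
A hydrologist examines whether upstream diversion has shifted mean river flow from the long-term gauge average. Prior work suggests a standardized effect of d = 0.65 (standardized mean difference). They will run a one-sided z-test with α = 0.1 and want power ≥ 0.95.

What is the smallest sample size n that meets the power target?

n = 21

Set Φ(δ − 1.282) = 0.95; then δ − 1.282 = Φ⁻¹(0.95) = 1.645, giving δ = 2.926.
δ = d·√n ⇒ n = (δ/d)² = (2.926 / 0.65)² = 20.27.
Round up to the next whole unit.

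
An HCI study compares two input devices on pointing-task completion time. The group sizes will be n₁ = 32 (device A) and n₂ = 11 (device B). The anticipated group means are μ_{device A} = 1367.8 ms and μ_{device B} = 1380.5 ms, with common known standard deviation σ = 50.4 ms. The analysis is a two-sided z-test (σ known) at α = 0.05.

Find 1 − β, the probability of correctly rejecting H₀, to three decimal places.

Standardized effect: d = |μ_{device A} − μ_{device B}| / σ = |1367.8 − 1380.5| / 50.4 = 0.2520
Noncentrality parameter: δ = d / √(1/n₁ + 1/n₂) = 0.2520 / √(1/32 + 1/11) = 0.7210
Two-sided α = 0.05 → critical value z_{0.025} = 1.960.
Power = Φ(δ − 1.960) + Φ(−δ − 1.960) = Φ(-1.239) + Φ(-2.681) = 0.1077 + 0.0037 = 0.1113.

Power ≈ 0.111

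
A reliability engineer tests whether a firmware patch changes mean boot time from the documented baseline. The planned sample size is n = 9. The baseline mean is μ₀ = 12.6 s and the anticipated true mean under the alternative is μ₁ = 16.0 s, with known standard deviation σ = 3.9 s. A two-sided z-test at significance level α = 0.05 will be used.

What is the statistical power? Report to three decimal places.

Standardized effect: d = |μ₁ − μ₀| / σ = |16.0 − 12.6| / 3.9 = 0.8718
Noncentrality parameter: δ = d·√n = 0.8718 × √9 = 2.6154
Two-sided α = 0.05 → critical value z_{0.025} = 1.960.
Power = Φ(δ − 1.960) + Φ(−δ − 1.960) = Φ(0.655) + Φ(-4.575) = 0.7439 + 0.0000 = 0.7439.

Power ≈ 0.744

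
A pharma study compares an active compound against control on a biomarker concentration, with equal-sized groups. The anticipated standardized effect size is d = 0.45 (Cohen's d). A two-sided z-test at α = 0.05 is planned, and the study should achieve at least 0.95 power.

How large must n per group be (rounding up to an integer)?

For power 0.95 need Φ(δ − z_{0.025}) = 0.95, so δ = z_{0.025} + z_{0.05} = 1.960 + 1.645 = 3.605.
(Ignoring the negligible lower-tail rejection probability gives the usual closed-form inversion.)
δ = d·√(n/2) ⇒ n = 2(δ/d)² = 2 × (3.605 / 0.45)² = 128.34.
Rounding up, n = 129 per group.

n = 129 per group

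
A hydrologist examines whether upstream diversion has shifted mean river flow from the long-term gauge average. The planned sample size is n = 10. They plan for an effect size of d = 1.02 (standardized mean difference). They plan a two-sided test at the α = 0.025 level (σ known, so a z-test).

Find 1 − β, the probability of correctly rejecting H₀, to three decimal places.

Noncentrality parameter: δ = d·√n = 1.02 × √10 = 3.2255
Critical value for a two-sided test at α = 0.025: z_{α/2} = 2.241.
Power = Φ(δ − 2.241) + Φ(−δ − 2.241) = Φ(0.984) + Φ(-5.467) = 0.8375 + 0.0000 = 0.8375.

Power ≈ 0.837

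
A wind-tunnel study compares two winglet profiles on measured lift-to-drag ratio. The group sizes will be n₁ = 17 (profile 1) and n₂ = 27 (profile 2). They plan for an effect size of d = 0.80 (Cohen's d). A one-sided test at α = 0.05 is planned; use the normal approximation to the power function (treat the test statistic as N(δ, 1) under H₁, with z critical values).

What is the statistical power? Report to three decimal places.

Noncentrality parameter: δ = d / √(1/n₁ + 1/n₂) = 0.80 / √(1/17 + 1/27) = 2.5839
Critical value for a one-sided test at α = 0.05: z_α = 1.645.
Power = Φ(δ − 1.645) = Φ(0.939) = 0.8261.

Power ≈ 0.826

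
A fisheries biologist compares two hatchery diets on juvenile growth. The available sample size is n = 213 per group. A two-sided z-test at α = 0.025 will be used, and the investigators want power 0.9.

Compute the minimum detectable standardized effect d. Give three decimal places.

Required noncentrality: δ = z_{0.0125} + z_{0.10} = 2.241 + 1.282 = 3.523.
(The second rejection-region term Φ(−δ − z_{α/2}) is negligible and dropped.)
δ = d·√(n/2) ⇒ d = δ/√(n/2) = 3.523/√(213/2) = 0.3414.

d ≈ 0.341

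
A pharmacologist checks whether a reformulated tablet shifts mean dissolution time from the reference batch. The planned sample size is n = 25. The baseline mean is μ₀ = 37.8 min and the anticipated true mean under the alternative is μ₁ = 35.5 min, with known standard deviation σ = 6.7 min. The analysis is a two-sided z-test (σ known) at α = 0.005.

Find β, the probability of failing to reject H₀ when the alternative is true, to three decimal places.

Standardized effect: d = |μ₁ − μ₀| / σ = |35.5 − 37.8| / 6.7 = 0.3433
Noncentrality parameter: δ = d·√n = 0.3433 × √25 = 1.7164
Two-sided α = 0.005 → critical value z_{0.0025} = 2.807.
Power = Φ(δ − 2.807) + Φ(−δ − 2.807) = Φ(-1.091) + Φ(-4.523) = 0.1377 + 0.0000 = 0.1377.
Type II error: β = 1 − power = 1 − 0.1377 = 0.8623.

β ≈ 0.862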